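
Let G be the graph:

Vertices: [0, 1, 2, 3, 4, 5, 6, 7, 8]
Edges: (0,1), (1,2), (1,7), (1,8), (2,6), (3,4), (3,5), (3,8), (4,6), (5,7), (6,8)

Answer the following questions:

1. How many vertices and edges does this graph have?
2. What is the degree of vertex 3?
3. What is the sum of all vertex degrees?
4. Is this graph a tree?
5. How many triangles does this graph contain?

Count: 9 vertices, 11 edges.
Vertex 3 has neighbors [4, 5, 8], degree = 3.
Handshaking lemma: 2 * 11 = 22.
A tree on 9 vertices has 8 edges. This graph has 11 edges (3 extra). Not a tree.
Number of triangles = 0.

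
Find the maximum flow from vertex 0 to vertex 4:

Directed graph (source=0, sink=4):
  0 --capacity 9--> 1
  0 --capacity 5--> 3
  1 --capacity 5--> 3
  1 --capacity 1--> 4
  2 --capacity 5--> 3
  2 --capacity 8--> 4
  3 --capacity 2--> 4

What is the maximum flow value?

Computing max flow:
  Flow on (0->1): 3/9
  Flow on (1->3): 2/5
  Flow on (1->4): 1/1
  Flow on (3->4): 2/2
Maximum flow = 3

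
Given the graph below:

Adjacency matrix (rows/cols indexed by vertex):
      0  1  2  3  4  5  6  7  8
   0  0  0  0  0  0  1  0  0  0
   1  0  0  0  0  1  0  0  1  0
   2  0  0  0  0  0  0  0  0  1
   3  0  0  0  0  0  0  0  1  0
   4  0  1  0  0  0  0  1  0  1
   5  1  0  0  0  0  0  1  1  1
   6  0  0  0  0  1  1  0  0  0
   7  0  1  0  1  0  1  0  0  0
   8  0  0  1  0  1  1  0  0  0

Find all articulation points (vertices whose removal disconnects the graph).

An articulation point is a vertex whose removal disconnects the graph.
Articulation points: [5, 7, 8]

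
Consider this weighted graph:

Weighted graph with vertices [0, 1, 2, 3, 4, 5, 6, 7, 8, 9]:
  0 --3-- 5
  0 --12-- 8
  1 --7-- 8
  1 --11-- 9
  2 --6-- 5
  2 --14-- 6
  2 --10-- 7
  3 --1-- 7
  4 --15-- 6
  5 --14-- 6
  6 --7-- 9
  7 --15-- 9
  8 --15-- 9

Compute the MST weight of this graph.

Applying Kruskal's algorithm (sort edges by weight, add if no cycle):
  Add (3,7) w=1
  Add (0,5) w=3
  Add (2,5) w=6
  Add (1,8) w=7
  Add (6,9) w=7
  Add (2,7) w=10
  Add (1,9) w=11
  Add (0,8) w=12
  Skip (2,6) w=14 (creates cycle)
  Skip (5,6) w=14 (creates cycle)
  Add (4,6) w=15
  Skip (7,9) w=15 (creates cycle)
  Skip (8,9) w=15 (creates cycle)
MST weight = 72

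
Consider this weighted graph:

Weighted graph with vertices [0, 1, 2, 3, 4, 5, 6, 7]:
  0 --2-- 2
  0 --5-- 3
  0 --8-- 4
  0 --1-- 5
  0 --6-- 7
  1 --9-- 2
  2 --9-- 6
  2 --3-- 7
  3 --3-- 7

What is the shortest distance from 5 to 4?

Using Dijkstra's algorithm from vertex 5:
Shortest path: 5 -> 0 -> 4
Total weight: 1 + 8 = 9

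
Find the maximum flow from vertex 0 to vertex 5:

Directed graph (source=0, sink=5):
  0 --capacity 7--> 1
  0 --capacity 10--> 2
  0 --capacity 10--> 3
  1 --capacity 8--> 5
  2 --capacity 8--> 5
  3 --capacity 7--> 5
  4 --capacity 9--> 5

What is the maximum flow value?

Computing max flow:
  Flow on (0->1): 7/7
  Flow on (0->2): 8/10
  Flow on (0->3): 7/10
  Flow on (1->5): 7/8
  Flow on (2->5): 8/8
  Flow on (3->5): 7/7
Maximum flow = 22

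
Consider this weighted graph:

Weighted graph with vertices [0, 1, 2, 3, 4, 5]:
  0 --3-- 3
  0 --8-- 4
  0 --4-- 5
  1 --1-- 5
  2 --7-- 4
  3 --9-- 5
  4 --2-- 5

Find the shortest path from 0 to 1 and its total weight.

Using Dijkstra's algorithm from vertex 0:
Shortest path: 0 -> 5 -> 1
Total weight: 4 + 1 = 5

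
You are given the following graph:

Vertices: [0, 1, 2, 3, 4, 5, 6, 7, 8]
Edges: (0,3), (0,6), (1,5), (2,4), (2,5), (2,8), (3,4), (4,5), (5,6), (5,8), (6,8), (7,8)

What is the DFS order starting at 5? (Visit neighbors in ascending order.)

DFS from vertex 5 (neighbors processed in ascending order):
Visit order: 5, 1, 2, 4, 3, 0, 6, 8, 7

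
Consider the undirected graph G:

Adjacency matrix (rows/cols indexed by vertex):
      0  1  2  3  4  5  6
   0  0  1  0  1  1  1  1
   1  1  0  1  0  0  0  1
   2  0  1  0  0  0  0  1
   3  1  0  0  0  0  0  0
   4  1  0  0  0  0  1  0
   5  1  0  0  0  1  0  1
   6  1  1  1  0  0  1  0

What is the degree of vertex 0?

Vertex 0 has neighbors [1, 3, 4, 5, 6], so deg(0) = 5.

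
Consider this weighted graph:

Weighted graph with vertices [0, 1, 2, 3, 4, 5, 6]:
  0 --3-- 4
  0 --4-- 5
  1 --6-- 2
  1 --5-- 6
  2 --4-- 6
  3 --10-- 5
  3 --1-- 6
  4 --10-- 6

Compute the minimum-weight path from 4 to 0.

Using Dijkstra's algorithm from vertex 4:
Shortest path: 4 -> 0
Total weight: 3 = 3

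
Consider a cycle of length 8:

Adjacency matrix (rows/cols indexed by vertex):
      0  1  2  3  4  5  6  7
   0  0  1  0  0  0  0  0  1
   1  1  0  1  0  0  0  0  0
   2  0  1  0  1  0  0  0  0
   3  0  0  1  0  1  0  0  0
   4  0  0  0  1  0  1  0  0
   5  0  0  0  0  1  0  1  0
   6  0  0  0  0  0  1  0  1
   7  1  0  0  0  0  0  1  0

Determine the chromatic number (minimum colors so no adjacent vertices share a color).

This is an even cycle (C_8). Even cycles are bipartite.
Chromatic number = 2.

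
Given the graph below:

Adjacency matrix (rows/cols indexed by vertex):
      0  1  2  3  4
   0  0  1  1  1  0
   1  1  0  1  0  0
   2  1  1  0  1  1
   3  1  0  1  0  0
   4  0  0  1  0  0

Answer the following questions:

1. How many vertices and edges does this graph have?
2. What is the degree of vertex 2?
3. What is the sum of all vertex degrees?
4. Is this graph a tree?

Count: 5 vertices, 6 edges.
Vertex 2 has neighbors [0, 1, 3, 4], degree = 4.
Handshaking lemma: 2 * 6 = 12.
A tree on 5 vertices has 4 edges. This graph has 6 edges (2 extra). Not a tree.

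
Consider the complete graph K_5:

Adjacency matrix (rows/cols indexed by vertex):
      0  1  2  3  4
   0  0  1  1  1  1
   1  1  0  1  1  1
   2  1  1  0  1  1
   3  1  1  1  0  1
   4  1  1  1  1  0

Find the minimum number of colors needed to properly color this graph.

In K_5, every vertex is adjacent to every other vertex.
Each vertex needs a unique color.
Chromatic number = 5.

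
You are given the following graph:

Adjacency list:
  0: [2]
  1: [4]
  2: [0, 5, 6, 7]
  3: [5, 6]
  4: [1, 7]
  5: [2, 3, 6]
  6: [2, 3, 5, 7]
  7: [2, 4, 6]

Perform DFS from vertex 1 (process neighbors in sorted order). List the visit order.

DFS from vertex 1 (neighbors processed in ascending order):
Visit order: 1, 4, 7, 2, 0, 5, 3, 6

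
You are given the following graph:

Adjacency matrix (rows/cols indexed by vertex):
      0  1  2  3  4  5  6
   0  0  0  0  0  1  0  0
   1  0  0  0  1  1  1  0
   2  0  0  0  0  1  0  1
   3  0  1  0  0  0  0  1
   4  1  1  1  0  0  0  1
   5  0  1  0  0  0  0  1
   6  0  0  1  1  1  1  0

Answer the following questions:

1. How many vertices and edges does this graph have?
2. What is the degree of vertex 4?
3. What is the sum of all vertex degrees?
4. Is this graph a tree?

Count: 7 vertices, 9 edges.
Vertex 4 has neighbors [0, 1, 2, 6], degree = 4.
Handshaking lemma: 2 * 9 = 18.
A tree on 7 vertices has 6 edges. This graph has 9 edges (3 extra). Not a tree.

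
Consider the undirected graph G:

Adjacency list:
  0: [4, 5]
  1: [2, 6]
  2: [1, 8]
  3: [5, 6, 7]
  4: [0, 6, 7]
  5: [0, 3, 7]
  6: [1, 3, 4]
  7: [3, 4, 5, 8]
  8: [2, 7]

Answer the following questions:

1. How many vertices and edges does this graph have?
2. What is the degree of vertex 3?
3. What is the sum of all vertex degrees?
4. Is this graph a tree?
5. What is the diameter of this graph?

Count: 9 vertices, 12 edges.
Vertex 3 has neighbors [5, 6, 7], degree = 3.
Handshaking lemma: 2 * 12 = 24.
A tree on 9 vertices has 8 edges. This graph has 12 edges (4 extra). Not a tree.
Diameter (longest shortest path) = 4.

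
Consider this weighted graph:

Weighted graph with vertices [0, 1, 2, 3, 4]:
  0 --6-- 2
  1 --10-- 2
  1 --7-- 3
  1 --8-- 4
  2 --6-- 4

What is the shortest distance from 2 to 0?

Using Dijkstra's algorithm from vertex 2:
Shortest path: 2 -> 0
Total weight: 6 = 6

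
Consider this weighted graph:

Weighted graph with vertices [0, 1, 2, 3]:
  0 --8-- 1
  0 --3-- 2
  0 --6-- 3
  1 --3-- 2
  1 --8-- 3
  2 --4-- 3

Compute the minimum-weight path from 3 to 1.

Using Dijkstra's algorithm from vertex 3:
Shortest path: 3 -> 2 -> 1
Total weight: 4 + 3 = 7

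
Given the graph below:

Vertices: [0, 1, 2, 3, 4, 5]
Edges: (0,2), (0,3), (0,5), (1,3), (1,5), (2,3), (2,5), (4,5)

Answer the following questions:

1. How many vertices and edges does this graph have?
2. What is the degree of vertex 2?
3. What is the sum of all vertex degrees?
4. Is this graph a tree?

Count: 6 vertices, 8 edges.
Vertex 2 has neighbors [0, 3, 5], degree = 3.
Handshaking lemma: 2 * 8 = 16.
A tree on 6 vertices has 5 edges. This graph has 8 edges (3 extra). Not a tree.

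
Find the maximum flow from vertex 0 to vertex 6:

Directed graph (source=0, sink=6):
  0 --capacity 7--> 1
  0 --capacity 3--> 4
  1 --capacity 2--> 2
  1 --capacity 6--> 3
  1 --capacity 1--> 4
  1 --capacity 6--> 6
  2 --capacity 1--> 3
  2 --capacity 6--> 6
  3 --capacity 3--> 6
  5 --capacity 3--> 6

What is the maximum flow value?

Computing max flow:
  Flow on (0->1): 7/7
  Flow on (1->2): 1/2
  Flow on (1->6): 6/6
  Flow on (2->6): 1/6
Maximum flow = 7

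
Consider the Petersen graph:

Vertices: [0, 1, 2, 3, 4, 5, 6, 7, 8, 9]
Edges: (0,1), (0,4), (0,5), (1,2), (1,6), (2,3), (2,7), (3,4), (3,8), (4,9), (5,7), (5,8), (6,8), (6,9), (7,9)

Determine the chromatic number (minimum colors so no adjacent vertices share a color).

The Petersen graph contains odd cycles (e.g. the outer 5-cycle), so chi >= 3.
A proper 3-coloring exists (it is a well-known 3-chromatic graph).
Chromatic number = 3.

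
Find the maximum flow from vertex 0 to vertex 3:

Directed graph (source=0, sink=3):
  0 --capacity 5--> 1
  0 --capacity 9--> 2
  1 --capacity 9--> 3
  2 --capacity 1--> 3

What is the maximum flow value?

Computing max flow:
  Flow on (0->1): 5/5
  Flow on (0->2): 1/9
  Flow on (1->3): 5/9
  Flow on (2->3): 1/1
Maximum flow = 6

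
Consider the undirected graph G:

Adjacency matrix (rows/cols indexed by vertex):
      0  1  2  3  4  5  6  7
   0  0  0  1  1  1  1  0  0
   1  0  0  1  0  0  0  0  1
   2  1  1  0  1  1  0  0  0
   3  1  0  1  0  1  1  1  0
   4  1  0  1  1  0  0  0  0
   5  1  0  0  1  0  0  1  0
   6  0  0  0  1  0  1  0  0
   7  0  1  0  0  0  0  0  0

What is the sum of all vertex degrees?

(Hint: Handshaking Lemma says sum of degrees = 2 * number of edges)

Count edges: 12 edges.
By Handshaking Lemma: sum of degrees = 2 * 12 = 24.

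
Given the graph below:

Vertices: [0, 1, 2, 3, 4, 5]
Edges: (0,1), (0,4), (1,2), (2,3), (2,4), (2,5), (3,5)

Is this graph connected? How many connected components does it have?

Checking connectivity: the graph has 1 connected component(s).
All vertices are reachable from each other. The graph IS connected.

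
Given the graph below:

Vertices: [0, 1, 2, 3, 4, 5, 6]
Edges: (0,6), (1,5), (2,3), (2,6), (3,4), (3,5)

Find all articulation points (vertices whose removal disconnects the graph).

An articulation point is a vertex whose removal disconnects the graph.
Articulation points: [2, 3, 5, 6]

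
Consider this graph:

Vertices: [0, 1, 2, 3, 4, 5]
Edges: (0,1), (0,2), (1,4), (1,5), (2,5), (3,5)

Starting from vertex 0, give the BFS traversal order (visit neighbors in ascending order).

BFS from vertex 0 (neighbors processed in ascending order):
Visit order: 0, 1, 2, 4, 5, 3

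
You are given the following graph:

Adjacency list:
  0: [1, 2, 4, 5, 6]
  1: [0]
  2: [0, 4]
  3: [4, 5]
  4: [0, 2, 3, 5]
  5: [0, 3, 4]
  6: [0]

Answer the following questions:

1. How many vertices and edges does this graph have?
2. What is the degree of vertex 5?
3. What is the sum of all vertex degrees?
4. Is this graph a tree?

Count: 7 vertices, 9 edges.
Vertex 5 has neighbors [0, 3, 4], degree = 3.
Handshaking lemma: 2 * 9 = 18.
A tree on 7 vertices has 6 edges. This graph has 9 edges (3 extra). Not a tree.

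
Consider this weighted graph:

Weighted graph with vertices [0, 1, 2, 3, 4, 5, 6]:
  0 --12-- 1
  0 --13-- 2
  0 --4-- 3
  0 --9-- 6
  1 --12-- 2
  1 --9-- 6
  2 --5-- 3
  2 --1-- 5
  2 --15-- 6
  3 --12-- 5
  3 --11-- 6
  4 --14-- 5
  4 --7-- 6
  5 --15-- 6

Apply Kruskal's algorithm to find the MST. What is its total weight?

Applying Kruskal's algorithm (sort edges by weight, add if no cycle):
  Add (2,5) w=1
  Add (0,3) w=4
  Add (2,3) w=5
  Add (4,6) w=7
  Add (0,6) w=9
  Add (1,6) w=9
  Skip (3,6) w=11 (creates cycle)
  Skip (0,1) w=12 (creates cycle)
  Skip (1,2) w=12 (creates cycle)
  Skip (3,5) w=12 (creates cycle)
  Skip (0,2) w=13 (creates cycle)
  Skip (4,5) w=14 (creates cycle)
  Skip (2,6) w=15 (creates cycle)
  Skip (5,6) w=15 (creates cycle)
MST weight = 35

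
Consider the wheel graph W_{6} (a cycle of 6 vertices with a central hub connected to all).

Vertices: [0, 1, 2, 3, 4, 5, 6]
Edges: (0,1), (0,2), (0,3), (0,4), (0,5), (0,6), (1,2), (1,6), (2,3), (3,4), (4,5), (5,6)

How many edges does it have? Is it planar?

Wheel graph W_{6}: 6 cycle edges + 6 spoke edges = 12 edges.
Total vertices: 7.
The graph is planar.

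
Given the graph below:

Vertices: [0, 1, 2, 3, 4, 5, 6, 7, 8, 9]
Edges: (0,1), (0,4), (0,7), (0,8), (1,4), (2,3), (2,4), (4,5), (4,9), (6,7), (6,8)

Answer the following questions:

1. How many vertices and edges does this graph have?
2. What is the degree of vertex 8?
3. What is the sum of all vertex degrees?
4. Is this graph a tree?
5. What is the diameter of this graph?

Count: 10 vertices, 11 edges.
Vertex 8 has neighbors [0, 6], degree = 2.
Handshaking lemma: 2 * 11 = 22.
A tree on 10 vertices has 9 edges. This graph has 11 edges (2 extra). Not a tree.
Diameter (longest shortest path) = 5.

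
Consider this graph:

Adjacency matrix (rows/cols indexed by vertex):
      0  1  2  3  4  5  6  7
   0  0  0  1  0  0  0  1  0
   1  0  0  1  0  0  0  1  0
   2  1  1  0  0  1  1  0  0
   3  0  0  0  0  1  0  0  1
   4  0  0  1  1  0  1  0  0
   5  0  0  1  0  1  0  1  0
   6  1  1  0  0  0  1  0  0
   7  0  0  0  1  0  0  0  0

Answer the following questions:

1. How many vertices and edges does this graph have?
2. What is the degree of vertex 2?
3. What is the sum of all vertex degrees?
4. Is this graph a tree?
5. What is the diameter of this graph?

Count: 8 vertices, 10 edges.
Vertex 2 has neighbors [0, 1, 4, 5], degree = 4.
Handshaking lemma: 2 * 10 = 20.
A tree on 8 vertices has 7 edges. This graph has 10 edges (3 extra). Not a tree.
Diameter (longest shortest path) = 4.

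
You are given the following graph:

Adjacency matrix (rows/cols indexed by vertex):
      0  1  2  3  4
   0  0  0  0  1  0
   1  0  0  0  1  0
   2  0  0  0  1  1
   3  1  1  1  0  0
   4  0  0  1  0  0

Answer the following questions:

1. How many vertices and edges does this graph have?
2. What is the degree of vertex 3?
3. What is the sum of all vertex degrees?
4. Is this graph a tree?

Count: 5 vertices, 4 edges.
Vertex 3 has neighbors [0, 1, 2], degree = 3.
Handshaking lemma: 2 * 4 = 8.
A graph is a tree iff it is connected and has exactly n-1 edges. This graph is connected (all 5 vertices in one component) and has 5-1 = 4 edges. It is a tree.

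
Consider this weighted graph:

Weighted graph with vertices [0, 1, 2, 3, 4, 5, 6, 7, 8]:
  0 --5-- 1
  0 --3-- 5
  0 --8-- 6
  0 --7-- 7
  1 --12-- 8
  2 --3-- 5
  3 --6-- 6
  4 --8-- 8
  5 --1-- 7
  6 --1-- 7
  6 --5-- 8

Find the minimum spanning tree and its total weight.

Applying Kruskal's algorithm (sort edges by weight, add if no cycle):
  Add (5,7) w=1
  Add (6,7) w=1
  Add (0,5) w=3
  Add (2,5) w=3
  Add (0,1) w=5
  Add (6,8) w=5
  Add (3,6) w=6
  Skip (0,7) w=7 (creates cycle)
  Skip (0,6) w=8 (creates cycle)
  Add (4,8) w=8
  Skip (1,8) w=12 (creates cycle)
MST weight = 32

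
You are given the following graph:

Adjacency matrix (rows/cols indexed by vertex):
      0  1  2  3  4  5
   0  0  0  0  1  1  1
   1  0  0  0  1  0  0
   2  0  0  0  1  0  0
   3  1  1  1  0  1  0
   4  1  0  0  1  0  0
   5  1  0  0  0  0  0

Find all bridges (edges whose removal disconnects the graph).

A bridge is an edge whose removal increases the number of connected components.
Bridges found: (0,5), (1,3), (2,3)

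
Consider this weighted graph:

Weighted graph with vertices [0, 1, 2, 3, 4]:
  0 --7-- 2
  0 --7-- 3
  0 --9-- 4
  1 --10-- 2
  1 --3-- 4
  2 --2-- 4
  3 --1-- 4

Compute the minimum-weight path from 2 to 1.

Using Dijkstra's algorithm from vertex 2:
Shortest path: 2 -> 4 -> 1
Total weight: 2 + 3 = 5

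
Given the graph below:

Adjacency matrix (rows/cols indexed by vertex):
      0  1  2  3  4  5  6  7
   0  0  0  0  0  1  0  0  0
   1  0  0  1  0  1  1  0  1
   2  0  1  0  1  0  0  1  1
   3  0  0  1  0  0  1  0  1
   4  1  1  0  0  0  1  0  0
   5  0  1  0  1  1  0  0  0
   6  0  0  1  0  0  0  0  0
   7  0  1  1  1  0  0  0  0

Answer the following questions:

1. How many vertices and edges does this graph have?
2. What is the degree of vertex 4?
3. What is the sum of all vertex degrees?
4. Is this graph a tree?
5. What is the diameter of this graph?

Count: 8 vertices, 11 edges.
Vertex 4 has neighbors [0, 1, 5], degree = 3.
Handshaking lemma: 2 * 11 = 22.
A tree on 8 vertices has 7 edges. This graph has 11 edges (4 extra). Not a tree.
Diameter (longest shortest path) = 4.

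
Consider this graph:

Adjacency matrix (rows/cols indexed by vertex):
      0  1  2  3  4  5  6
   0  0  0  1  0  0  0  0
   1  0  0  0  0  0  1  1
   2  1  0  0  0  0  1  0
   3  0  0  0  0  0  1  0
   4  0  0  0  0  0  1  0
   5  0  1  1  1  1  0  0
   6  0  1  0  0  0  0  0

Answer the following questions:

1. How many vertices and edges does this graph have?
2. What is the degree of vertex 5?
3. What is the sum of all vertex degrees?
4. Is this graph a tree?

Count: 7 vertices, 6 edges.
Vertex 5 has neighbors [1, 2, 3, 4], degree = 4.
Handshaking lemma: 2 * 6 = 12.
A graph is a tree iff it is connected and has exactly n-1 edges. This graph is connected (all 7 vertices in one component) and has 7-1 = 6 edges. It is a tree.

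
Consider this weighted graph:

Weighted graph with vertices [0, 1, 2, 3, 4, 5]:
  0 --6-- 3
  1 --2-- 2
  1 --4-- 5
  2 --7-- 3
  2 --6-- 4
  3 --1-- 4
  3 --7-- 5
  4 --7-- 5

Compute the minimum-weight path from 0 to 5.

Using Dijkstra's algorithm from vertex 0:
Shortest path: 0 -> 3 -> 5
Total weight: 6 + 7 = 13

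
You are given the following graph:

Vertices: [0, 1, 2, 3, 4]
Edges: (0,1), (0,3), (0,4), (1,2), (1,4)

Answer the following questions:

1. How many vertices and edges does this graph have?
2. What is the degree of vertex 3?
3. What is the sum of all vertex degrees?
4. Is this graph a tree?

Count: 5 vertices, 5 edges.
Vertex 3 has neighbors [0], degree = 1.
Handshaking lemma: 2 * 5 = 10.
A tree on 5 vertices has 4 edges. This graph has 5 edges (1 extra). Not a tree.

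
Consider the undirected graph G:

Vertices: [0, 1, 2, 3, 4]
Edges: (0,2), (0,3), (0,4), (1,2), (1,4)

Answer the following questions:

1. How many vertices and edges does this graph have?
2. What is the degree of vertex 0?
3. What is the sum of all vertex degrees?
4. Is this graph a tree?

Count: 5 vertices, 5 edges.
Vertex 0 has neighbors [2, 3, 4], degree = 3.
Handshaking lemma: 2 * 5 = 10.
A tree on 5 vertices has 4 edges. This graph has 5 edges (1 extra). Not a tree.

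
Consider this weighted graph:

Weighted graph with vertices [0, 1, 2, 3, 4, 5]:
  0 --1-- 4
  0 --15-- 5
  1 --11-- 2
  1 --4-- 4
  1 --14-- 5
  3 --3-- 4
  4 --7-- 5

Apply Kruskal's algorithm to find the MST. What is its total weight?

Applying Kruskal's algorithm (sort edges by weight, add if no cycle):
  Add (0,4) w=1
  Add (3,4) w=3
  Add (1,4) w=4
  Add (4,5) w=7
  Add (1,2) w=11
  Skip (1,5) w=14 (creates cycle)
  Skip (0,5) w=15 (creates cycle)
MST weight = 26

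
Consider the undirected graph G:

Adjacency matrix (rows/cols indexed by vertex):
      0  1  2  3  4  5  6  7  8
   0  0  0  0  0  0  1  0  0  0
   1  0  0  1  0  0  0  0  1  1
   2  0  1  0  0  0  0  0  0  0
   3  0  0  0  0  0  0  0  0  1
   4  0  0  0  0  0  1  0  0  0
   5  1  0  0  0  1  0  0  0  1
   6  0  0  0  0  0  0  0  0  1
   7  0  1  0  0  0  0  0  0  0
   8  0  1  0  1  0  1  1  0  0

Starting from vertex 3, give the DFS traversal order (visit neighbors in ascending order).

DFS from vertex 3 (neighbors processed in ascending order):
Visit order: 3, 8, 1, 2, 7, 5, 0, 4, 6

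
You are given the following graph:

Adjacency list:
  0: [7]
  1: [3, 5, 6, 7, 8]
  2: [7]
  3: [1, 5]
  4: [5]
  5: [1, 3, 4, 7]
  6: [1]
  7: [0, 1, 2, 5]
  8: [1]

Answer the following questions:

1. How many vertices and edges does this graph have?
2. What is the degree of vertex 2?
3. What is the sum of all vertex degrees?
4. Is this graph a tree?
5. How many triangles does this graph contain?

Count: 9 vertices, 10 edges.
Vertex 2 has neighbors [7], degree = 1.
Handshaking lemma: 2 * 10 = 20.
A tree on 9 vertices has 8 edges. This graph has 10 edges (2 extra). Not a tree.
Number of triangles = 2.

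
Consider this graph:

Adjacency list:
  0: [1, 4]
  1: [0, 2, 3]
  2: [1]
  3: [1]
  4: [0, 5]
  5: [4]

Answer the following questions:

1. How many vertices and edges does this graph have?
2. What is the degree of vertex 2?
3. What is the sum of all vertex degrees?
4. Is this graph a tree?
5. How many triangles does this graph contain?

Count: 6 vertices, 5 edges.
Vertex 2 has neighbors [1], degree = 1.
Handshaking lemma: 2 * 5 = 10.
A graph is a tree iff it is connected and has exactly n-1 edges. This graph is connected (all 6 vertices in one component) and has 6-1 = 5 edges. It is a tree.
Number of triangles = 0.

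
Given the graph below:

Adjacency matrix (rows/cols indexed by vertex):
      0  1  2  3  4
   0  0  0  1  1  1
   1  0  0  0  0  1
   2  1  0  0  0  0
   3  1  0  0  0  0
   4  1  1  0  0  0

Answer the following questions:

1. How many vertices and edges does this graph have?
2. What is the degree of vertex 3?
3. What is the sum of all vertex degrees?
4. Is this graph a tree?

Count: 5 vertices, 4 edges.
Vertex 3 has neighbors [0], degree = 1.
Handshaking lemma: 2 * 4 = 8.
A graph is a tree iff it is connected and has exactly n-1 edges. This graph is connected (all 5 vertices in one component) and has 5-1 = 4 edges. It is a tree.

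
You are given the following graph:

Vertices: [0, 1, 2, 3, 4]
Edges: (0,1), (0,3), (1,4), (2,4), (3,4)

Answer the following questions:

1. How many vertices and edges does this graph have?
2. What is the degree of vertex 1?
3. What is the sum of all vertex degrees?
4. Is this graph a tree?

Count: 5 vertices, 5 edges.
Vertex 1 has neighbors [0, 4], degree = 2.
Handshaking lemma: 2 * 5 = 10.
A tree on 5 vertices has 4 edges. This graph has 5 edges (1 extra). Not a tree.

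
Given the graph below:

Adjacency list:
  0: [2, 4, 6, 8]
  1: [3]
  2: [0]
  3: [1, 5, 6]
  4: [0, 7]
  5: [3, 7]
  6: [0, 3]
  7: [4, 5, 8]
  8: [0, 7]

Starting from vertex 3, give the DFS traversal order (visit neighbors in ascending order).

DFS from vertex 3 (neighbors processed in ascending order):
Visit order: 3, 1, 5, 7, 4, 0, 2, 6, 8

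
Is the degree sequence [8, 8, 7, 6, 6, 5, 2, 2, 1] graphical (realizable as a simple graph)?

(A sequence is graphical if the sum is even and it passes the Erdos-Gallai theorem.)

Sum of degrees = 45. Sum is odd, so the sequence is NOT graphical.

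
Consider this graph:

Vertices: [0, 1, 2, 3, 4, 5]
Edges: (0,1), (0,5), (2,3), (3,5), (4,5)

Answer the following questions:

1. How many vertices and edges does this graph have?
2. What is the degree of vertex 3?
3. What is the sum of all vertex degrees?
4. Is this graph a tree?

Count: 6 vertices, 5 edges.
Vertex 3 has neighbors [2, 5], degree = 2.
Handshaking lemma: 2 * 5 = 10.
A graph is a tree iff it is connected and has exactly n-1 edges. This graph is connected (all 6 vertices in one component) and has 6-1 = 5 edges. It is a tree.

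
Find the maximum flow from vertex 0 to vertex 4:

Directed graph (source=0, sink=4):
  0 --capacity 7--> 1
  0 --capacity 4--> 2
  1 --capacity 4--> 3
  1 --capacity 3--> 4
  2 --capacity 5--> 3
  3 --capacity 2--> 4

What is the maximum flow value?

Computing max flow:
  Flow on (0->1): 3/7
  Flow on (0->2): 2/4
  Flow on (1->4): 3/3
  Flow on (2->3): 2/5
  Flow on (3->4): 2/2
Maximum flow = 5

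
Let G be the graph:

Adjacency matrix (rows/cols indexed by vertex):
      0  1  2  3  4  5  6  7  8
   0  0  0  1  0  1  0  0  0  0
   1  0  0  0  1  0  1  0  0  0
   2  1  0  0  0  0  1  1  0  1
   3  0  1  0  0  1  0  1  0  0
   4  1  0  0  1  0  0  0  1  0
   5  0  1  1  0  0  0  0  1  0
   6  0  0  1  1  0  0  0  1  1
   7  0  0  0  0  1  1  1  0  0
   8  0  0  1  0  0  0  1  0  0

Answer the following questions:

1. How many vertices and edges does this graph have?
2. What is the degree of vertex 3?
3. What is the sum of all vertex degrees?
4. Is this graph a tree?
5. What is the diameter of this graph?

Count: 9 vertices, 13 edges.
Vertex 3 has neighbors [1, 4, 6], degree = 3.
Handshaking lemma: 2 * 13 = 26.
A tree on 9 vertices has 8 edges. This graph has 13 edges (5 extra). Not a tree.
Diameter (longest shortest path) = 3.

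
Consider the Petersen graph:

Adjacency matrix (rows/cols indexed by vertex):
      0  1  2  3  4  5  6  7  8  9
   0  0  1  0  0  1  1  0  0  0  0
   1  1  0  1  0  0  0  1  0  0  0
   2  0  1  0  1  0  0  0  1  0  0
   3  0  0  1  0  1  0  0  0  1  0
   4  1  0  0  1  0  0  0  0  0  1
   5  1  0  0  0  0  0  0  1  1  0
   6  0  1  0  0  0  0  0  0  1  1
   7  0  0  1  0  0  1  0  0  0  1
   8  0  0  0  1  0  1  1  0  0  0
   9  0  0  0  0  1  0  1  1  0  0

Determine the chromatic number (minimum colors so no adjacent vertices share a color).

The Petersen graph contains odd cycles (e.g. the outer 5-cycle), so chi >= 3.
A proper 3-coloring exists (it is a well-known 3-chromatic graph).
Chromatic number = 3.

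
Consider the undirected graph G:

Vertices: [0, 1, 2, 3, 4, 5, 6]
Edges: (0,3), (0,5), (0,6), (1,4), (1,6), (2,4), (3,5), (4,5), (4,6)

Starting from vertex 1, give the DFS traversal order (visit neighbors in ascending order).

DFS from vertex 1 (neighbors processed in ascending order):
Visit order: 1, 4, 2, 5, 0, 3, 6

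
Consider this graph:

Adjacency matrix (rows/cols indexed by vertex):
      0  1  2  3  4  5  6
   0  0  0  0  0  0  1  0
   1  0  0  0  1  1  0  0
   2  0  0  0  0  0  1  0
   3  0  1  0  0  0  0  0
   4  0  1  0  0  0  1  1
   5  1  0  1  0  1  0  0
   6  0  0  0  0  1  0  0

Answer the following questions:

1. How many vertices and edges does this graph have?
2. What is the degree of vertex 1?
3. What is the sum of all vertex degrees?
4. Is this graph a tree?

Count: 7 vertices, 6 edges.
Vertex 1 has neighbors [3, 4], degree = 2.
Handshaking lemma: 2 * 6 = 12.
A graph is a tree iff it is connected and has exactly n-1 edges. This graph is connected (all 7 vertices in one component) and has 7-1 = 6 edges. It is a tree.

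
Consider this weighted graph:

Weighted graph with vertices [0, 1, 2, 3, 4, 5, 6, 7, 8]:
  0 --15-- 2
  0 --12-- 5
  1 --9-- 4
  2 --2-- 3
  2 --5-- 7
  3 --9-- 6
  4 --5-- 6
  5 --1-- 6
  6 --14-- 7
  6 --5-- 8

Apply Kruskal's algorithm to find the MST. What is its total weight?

Applying Kruskal's algorithm (sort edges by weight, add if no cycle):
  Add (5,6) w=1
  Add (2,3) w=2
  Add (2,7) w=5
  Add (4,6) w=5
  Add (6,8) w=5
  Add (1,4) w=9
  Add (3,6) w=9
  Add (0,5) w=12
  Skip (6,7) w=14 (creates cycle)
  Skip (0,2) w=15 (creates cycle)
MST weight = 48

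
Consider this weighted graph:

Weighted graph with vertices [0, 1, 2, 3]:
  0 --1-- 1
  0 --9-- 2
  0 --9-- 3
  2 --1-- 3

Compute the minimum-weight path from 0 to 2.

Using Dijkstra's algorithm from vertex 0:
Shortest path: 0 -> 2
Total weight: 9 = 9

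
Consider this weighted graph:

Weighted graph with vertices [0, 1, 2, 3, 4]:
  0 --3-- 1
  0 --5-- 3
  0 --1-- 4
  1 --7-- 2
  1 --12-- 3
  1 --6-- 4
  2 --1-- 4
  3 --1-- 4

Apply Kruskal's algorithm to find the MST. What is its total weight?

Applying Kruskal's algorithm (sort edges by weight, add if no cycle):
  Add (0,4) w=1
  Add (2,4) w=1
  Add (3,4) w=1
  Add (0,1) w=3
  Skip (0,3) w=5 (creates cycle)
  Skip (1,4) w=6 (creates cycle)
  Skip (1,2) w=7 (creates cycle)
  Skip (1,3) w=12 (creates cycle)
MST weight = 6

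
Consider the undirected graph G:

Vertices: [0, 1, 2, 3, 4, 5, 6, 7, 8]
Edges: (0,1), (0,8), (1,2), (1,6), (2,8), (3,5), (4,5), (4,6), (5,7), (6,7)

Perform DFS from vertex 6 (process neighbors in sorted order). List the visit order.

DFS from vertex 6 (neighbors processed in ascending order):
Visit order: 6, 1, 0, 8, 2, 4, 5, 3, 7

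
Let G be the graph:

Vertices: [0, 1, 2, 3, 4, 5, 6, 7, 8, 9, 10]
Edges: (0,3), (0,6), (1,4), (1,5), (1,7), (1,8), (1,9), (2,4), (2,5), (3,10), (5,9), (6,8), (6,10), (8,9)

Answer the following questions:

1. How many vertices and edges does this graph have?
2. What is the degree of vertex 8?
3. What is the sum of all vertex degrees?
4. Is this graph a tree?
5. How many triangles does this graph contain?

Count: 11 vertices, 14 edges.
Vertex 8 has neighbors [1, 6, 9], degree = 3.
Handshaking lemma: 2 * 14 = 28.
A tree on 11 vertices has 10 edges. This graph has 14 edges (4 extra). Not a tree.
Number of triangles = 2.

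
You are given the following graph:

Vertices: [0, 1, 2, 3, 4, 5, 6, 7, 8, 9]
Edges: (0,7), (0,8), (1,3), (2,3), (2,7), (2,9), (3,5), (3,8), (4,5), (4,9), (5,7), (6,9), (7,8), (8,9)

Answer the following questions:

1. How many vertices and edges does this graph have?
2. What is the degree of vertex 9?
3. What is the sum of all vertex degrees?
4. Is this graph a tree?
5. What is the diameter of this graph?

Count: 10 vertices, 14 edges.
Vertex 9 has neighbors [2, 4, 6, 8], degree = 4.
Handshaking lemma: 2 * 14 = 28.
A tree on 10 vertices has 9 edges. This graph has 14 edges (5 extra). Not a tree.
Diameter (longest shortest path) = 4.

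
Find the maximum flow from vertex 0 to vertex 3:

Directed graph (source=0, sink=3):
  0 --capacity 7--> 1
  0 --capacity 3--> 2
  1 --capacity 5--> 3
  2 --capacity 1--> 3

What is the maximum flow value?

Computing max flow:
  Flow on (0->1): 5/7
  Flow on (0->2): 1/3
  Flow on (1->3): 5/5
  Flow on (2->3): 1/1
Maximum flow = 6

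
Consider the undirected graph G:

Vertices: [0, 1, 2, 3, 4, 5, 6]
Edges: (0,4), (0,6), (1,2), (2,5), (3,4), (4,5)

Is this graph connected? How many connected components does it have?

Checking connectivity: the graph has 1 connected component(s).
All vertices are reachable from each other. The graph IS connected.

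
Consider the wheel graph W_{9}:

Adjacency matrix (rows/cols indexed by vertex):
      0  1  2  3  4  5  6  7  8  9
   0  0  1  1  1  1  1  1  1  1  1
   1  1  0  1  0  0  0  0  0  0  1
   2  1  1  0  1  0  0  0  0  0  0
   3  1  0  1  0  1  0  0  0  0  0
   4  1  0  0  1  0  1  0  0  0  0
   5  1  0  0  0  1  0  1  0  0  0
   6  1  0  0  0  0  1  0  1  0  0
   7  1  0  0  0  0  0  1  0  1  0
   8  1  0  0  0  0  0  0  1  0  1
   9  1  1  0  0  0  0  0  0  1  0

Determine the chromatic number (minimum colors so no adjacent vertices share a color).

W_{9} = C_{9} plus a hub adjacent to every cycle vertex.
The outer cycle needs 3 colors (odd cycle); the hub is adjacent to all of them so needs a fresh color.
Chromatic number = 3 + 1 = 4.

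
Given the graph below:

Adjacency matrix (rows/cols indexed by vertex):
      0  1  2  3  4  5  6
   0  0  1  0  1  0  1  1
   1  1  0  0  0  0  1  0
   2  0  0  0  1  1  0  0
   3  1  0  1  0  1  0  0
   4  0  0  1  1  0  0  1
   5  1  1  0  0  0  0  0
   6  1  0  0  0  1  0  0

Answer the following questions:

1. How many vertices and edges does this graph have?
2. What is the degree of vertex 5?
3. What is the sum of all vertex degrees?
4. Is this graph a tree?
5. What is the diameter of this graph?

Count: 7 vertices, 9 edges.
Vertex 5 has neighbors [0, 1], degree = 2.
Handshaking lemma: 2 * 9 = 18.
A tree on 7 vertices has 6 edges. This graph has 9 edges (3 extra). Not a tree.
Diameter (longest shortest path) = 3.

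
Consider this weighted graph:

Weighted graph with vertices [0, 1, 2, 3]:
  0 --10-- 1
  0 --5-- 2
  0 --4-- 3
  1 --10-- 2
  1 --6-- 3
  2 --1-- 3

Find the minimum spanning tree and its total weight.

Applying Kruskal's algorithm (sort edges by weight, add if no cycle):
  Add (2,3) w=1
  Add (0,3) w=4
  Skip (0,2) w=5 (creates cycle)
  Add (1,3) w=6
  Skip (0,1) w=10 (creates cycle)
  Skip (1,2) w=10 (creates cycle)
MST weight = 11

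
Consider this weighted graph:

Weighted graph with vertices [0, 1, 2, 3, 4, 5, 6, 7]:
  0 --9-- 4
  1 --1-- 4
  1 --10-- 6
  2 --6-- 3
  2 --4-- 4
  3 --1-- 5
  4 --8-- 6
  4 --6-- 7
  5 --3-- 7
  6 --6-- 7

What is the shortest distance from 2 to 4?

Using Dijkstra's algorithm from vertex 2:
Shortest path: 2 -> 4
Total weight: 4 = 4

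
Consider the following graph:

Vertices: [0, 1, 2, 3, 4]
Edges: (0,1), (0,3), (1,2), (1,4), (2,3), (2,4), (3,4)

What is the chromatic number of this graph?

The graph has a maximum clique of size 3 (lower bound on chromatic number).
A valid 3-coloring: {0: 1, 1: 0, 2: 1, 3: 0, 4: 2}.
Chromatic number = 3.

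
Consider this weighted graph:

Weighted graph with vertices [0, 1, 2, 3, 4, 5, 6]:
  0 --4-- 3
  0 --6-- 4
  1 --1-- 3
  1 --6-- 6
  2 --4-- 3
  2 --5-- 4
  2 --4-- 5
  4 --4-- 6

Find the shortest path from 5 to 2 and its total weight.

Using Dijkstra's algorithm from vertex 5:
Shortest path: 5 -> 2
Total weight: 4 = 4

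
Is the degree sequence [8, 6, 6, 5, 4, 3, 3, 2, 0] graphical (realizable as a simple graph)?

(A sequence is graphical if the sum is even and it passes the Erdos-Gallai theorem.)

Sum of degrees = 37. Sum is odd, so the sequence is NOT graphical.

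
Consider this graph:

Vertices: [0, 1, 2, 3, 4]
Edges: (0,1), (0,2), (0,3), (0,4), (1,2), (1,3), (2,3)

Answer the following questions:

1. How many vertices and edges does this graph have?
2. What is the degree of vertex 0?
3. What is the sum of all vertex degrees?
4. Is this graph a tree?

Count: 5 vertices, 7 edges.
Vertex 0 has neighbors [1, 2, 3, 4], degree = 4.
Handshaking lemma: 2 * 7 = 14.
A tree on 5 vertices has 4 edges. This graph has 7 edges (3 extra). Not a tree.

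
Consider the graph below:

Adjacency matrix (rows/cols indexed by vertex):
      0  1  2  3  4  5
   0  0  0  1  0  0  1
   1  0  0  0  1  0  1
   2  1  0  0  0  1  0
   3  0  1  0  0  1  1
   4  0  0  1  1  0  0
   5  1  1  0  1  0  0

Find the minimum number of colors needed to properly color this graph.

The graph has a maximum clique of size 3 (lower bound on chromatic number).
A valid 3-coloring: {0: 0, 1: 2, 2: 1, 3: 0, 4: 2, 5: 1}.
Chromatic number = 3.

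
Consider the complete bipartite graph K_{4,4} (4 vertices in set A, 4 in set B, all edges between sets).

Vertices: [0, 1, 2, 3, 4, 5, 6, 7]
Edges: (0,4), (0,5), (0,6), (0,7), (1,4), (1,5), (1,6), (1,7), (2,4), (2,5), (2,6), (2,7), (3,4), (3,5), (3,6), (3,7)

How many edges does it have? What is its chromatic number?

K_{4,4} has 4 * 4 = 16 edges.
Bipartite graphs have chromatic number 2 (color each partition differently).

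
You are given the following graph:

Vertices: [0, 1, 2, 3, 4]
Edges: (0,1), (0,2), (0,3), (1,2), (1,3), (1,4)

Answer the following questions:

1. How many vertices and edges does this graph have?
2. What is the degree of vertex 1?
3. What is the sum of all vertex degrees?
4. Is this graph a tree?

Count: 5 vertices, 6 edges.
Vertex 1 has neighbors [0, 2, 3, 4], degree = 4.
Handshaking lemma: 2 * 6 = 12.
A tree on 5 vertices has 4 edges. This graph has 6 edges (2 extra). Not a tree.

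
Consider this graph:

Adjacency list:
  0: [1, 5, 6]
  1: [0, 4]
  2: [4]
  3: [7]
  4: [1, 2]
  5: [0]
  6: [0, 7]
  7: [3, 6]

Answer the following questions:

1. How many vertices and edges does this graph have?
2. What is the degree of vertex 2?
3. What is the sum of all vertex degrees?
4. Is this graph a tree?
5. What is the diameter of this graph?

Count: 8 vertices, 7 edges.
Vertex 2 has neighbors [4], degree = 1.
Handshaking lemma: 2 * 7 = 14.
A graph is a tree iff it is connected and has exactly n-1 edges. This graph is connected (all 8 vertices in one component) and has 8-1 = 7 edges. It is a tree.
Diameter (longest shortest path) = 6.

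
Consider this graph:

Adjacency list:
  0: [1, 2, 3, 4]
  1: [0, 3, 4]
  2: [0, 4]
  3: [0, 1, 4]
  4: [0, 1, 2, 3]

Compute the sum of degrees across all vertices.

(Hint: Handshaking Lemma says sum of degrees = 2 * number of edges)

Count edges: 8 edges.
By Handshaking Lemma: sum of degrees = 2 * 8 = 16.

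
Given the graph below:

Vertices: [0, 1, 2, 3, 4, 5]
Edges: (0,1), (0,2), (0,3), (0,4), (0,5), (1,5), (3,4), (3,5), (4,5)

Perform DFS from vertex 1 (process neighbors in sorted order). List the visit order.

DFS from vertex 1 (neighbors processed in ascending order):
Visit order: 1, 0, 2, 3, 4, 5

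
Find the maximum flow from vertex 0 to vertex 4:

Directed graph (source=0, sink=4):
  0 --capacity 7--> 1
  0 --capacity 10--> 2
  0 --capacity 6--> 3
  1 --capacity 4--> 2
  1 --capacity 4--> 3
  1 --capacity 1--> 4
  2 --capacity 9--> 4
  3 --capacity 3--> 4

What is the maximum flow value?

Computing max flow:
  Flow on (0->1): 4/7
  Flow on (0->2): 9/10
  Flow on (1->3): 3/4
  Flow on (1->4): 1/1
  Flow on (2->4): 9/9
  Flow on (3->4): 3/3
Maximum flow = 13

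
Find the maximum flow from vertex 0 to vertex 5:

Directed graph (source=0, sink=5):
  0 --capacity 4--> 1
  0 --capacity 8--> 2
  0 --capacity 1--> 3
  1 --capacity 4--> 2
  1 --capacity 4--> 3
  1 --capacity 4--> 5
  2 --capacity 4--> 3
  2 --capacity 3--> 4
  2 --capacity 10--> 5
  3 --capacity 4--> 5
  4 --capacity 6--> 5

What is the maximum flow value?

Computing max flow:
  Flow on (0->1): 4/4
  Flow on (0->2): 8/8
  Flow on (0->3): 1/1
  Flow on (1->5): 4/4
  Flow on (2->5): 8/10
  Flow on (3->5): 1/4
Maximum flow = 13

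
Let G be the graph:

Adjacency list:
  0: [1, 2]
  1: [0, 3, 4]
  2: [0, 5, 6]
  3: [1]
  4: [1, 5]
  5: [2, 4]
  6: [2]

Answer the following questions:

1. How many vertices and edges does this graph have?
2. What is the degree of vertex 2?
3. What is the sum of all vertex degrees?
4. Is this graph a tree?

Count: 7 vertices, 7 edges.
Vertex 2 has neighbors [0, 5, 6], degree = 3.
Handshaking lemma: 2 * 7 = 14.
A tree on 7 vertices has 6 edges. This graph has 7 edges (1 extra). Not a tree.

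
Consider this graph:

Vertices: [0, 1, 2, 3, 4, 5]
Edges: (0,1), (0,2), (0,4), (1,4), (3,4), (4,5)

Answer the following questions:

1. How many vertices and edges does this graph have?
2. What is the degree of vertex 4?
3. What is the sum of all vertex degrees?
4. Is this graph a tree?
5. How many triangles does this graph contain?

Count: 6 vertices, 6 edges.
Vertex 4 has neighbors [0, 1, 3, 5], degree = 4.
Handshaking lemma: 2 * 6 = 12.
A tree on 6 vertices has 5 edges. This graph has 6 edges (1 extra). Not a tree.
Number of triangles = 1.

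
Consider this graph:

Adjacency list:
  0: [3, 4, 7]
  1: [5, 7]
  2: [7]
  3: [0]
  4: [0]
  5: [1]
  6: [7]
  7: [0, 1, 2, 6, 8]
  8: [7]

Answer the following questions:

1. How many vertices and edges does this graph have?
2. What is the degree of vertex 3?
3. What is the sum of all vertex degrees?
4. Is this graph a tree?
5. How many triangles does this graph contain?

Count: 9 vertices, 8 edges.
Vertex 3 has neighbors [0], degree = 1.
Handshaking lemma: 2 * 8 = 16.
A graph is a tree iff it is connected and has exactly n-1 edges. This graph is connected (all 9 vertices in one component) and has 9-1 = 8 edges. It is a tree.
Number of triangles = 0.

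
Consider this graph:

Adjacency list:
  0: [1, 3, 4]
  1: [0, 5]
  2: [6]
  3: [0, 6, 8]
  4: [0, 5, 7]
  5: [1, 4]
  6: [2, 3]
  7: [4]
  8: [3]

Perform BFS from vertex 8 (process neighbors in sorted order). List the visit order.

BFS from vertex 8 (neighbors processed in ascending order):
Visit order: 8, 3, 0, 6, 1, 4, 2, 5, 7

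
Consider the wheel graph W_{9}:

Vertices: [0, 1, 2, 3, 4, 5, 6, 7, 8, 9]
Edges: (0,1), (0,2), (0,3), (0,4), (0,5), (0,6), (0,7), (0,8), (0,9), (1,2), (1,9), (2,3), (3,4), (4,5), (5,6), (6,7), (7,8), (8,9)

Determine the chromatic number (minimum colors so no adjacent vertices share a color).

W_{9} = C_{9} plus a hub adjacent to every cycle vertex.
The outer cycle needs 3 colors (odd cycle); the hub is adjacent to all of them so needs a fresh color.
Chromatic number = 3 + 1 = 4.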